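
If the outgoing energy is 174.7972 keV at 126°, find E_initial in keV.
382.5998 keV

Convert final energy to wavelength (hc ≈ 1239.842 keV·pm):
λ' = hc/E' = 1239.842 / 174.7972 = 7.0930 pm

Calculate the Compton shift:
Δλ = λ_C(1 - cos(126°))
Δλ = 2.4263 × (1 - cos(126°))
Δλ = 3.8525 pm

Initial wavelength:
λ = λ' - Δλ = 7.0930 - 3.8525 = 3.2406 pm

Initial energy:
E = hc/λ = 1239.842 / 3.2406 = 382.5998 keV

(Intermediate values are shown rounded; full precision is carried through to the final answer.)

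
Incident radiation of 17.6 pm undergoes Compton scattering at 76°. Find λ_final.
19.4393 pm

Using the Compton scattering formula:
λ' = λ + Δλ = λ + λ_C(1 - cos θ)

Given:
- Initial wavelength λ = 17.6 pm
- Scattering angle θ = 76°
- Compton wavelength λ_C ≈ 2.4263 pm

Calculate the shift:
Δλ = 2.4263 × (1 - cos(76°))
Δλ = 2.4263 × 0.7581
Δλ = 1.8393 pm

Final wavelength:
λ' = 17.6 + 1.8393 = 19.4393 pm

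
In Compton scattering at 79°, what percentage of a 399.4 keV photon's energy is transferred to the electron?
0.3874 (or 38.74%)

Calculate initial and final photon energies:

Initial: E₀ = 399.4 keV → λ₀ = 3.1043 pm
Compton shift: Δλ = 1.9633 pm
Final wavelength: λ' = 5.0676 pm
Final energy: E' = 244.6601 keV

Fractional energy loss:
(E₀ - E')/E₀ = (399.4000 - 244.6601)/399.4000
= 154.7399/399.4000
= 0.3874
= 38.74%

(Intermediate values are shown rounded; full precision is carried through to the final answer.)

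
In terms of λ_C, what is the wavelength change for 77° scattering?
0.7750 λ_C

The Compton shift formula is:
Δλ = λ_C(1 - cos θ)

Dividing both sides by λ_C:
Δλ/λ_C = 1 - cos θ

For θ = 77°:
Δλ/λ_C = 1 - cos(77°)
Δλ/λ_C = 1 - 0.2250
Δλ/λ_C = 0.7750

This means the shift is 0.7750 × λ_C = 1.8805 pm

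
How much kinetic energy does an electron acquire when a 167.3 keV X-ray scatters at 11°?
1.0003 keV

By energy conservation: K_e = E_initial - E_final

First find the scattered photon energy:
Initial wavelength: λ = hc/E = 7.4109 pm
Compton shift: Δλ = λ_C(1 - cos(11°)) = 0.0446 pm
Final wavelength: λ' = 7.4109 + 0.0446 = 7.4555 pm
Final photon energy: E' = hc/λ' = 166.2997 keV

Electron kinetic energy:
K_e = E - E' = 167.3000 - 166.2997 = 1.0003 keV

(Intermediate values are shown rounded; full precision is carried through to the final answer.)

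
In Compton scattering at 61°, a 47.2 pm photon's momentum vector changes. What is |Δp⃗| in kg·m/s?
1.4070e-23 kg·m/s

Photon momentum magnitude is p = h/λ.

Initial momentum:
p₀ = h/λ = 6.6261e-34/4.7200e-11 = 1.4038e-23 kg·m/s

After scattering:
λ' = λ + Δλ = 47.2 + 1.2500 = 48.4500 pm
p' = h/λ' = 6.6261e-34/4.8450e-11 = 1.3676e-23 kg·m/s

Momentum is a vector; the scattered photon's direction makes angle θ = 61° with the incident direction. The magnitude of the vector change Δp⃗ = p⃗₀ − p⃗' is found from the law of cosines:
|Δp⃗|² = p₀² + p'² − 2p₀p'cos θ
|Δp⃗|² = (1.4038e-23)² + (1.3676e-23)² − 2·1.4038e-23·1.3676e-23·cos(61°)
|Δp⃗| = 1.4070e-23 kg·m/s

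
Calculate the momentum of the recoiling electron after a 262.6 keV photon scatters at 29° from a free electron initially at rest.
6.8645e-23 kg·m/s

The electron is initially at rest, so by conservation of momentum:
p⃗_e = p⃗₀ − p⃗'  (incident photon momentum minus scattered photon momentum)

Photon momentum magnitudes (p = h/λ = E/c):
λ₀ = hc/E₀ = 4.7214 pm → p₀ = h/λ₀ = 1.4034e-22 kg·m/s
Δλ = λ_C(1 − cos 29°) = 0.3042 pm
λ' = 5.0256 pm → p' = h/λ' = 1.3185e-22 kg·m/s

The scattered photon makes angle θ = 29° with the incident direction, so by the law of cosines:
|p⃗_e|² = p₀² + p'² − 2p₀p'cos θ
|p⃗_e|² = (1.4034e-22)² + (1.3185e-22)² − 2·1.4034e-22·1.3185e-22·cos(29°)
|p⃗_e| = 6.8645e-23 kg·m/s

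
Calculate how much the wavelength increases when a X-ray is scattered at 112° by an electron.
3.3352 pm

Using the Compton scattering formula:
Δλ = λ_C(1 - cos θ)

where λ_C = h/(m_e·c) ≈ 2.4263 pm is the Compton wavelength of an electron.

For θ = 112°:
cos(112°) = -0.3746
1 - cos(112°) = 1.3746

Δλ = 2.4263 × 1.3746
Δλ = 3.3352 pm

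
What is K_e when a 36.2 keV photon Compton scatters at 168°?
4.4494 keV

By energy conservation: K_e = E_initial - E_final

First find the scattered photon energy:
Initial wavelength: λ = hc/E = 34.2498 pm
Compton shift: Δλ = λ_C(1 - cos(168°)) = 4.7996 pm
Final wavelength: λ' = 34.2498 + 4.7996 = 39.0494 pm
Final photon energy: E' = hc/λ' = 31.7506 keV

Electron kinetic energy:
K_e = E - E' = 36.2000 - 31.7506 = 4.4494 keV

(Intermediate values are shown rounded; full precision is carried through to the final answer.)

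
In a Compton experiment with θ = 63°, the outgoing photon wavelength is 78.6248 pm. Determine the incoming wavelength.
77.3000 pm

From λ' = λ + Δλ, we have λ = λ' - Δλ

First calculate the Compton shift:
Δλ = λ_C(1 - cos θ)
Δλ = 2.4263 × (1 - cos(63°))
Δλ = 2.4263 × 0.5460
Δλ = 1.3248 pm

Initial wavelength:
λ = λ' - Δλ
λ = 78.6248 - 1.3248
λ = 77.3000 pm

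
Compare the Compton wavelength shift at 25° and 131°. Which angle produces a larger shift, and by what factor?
131° produces the larger shift by a factor of 17.676

Calculate both shifts using Δλ = λ_C(1 - cos θ):

For θ₁ = 25°:
Δλ₁ = 2.4263 × (1 - cos(25°))
Δλ₁ = 2.4263 × 0.0937
Δλ₁ = 0.2273 pm

For θ₂ = 131°:
Δλ₂ = 2.4263 × (1 - cos(131°))
Δλ₂ = 2.4263 × 1.6561
Δλ₂ = 4.0181 pm

The 131° angle produces the larger shift.
Ratio: 4.0181/0.2273 = 17.676

(Intermediate values are shown rounded; full precision is carried through to the final answer.)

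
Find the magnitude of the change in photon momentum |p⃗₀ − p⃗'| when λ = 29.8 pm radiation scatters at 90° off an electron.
3.0285e-23 kg·m/s

Photon momentum magnitude is p = h/λ.

Initial momentum:
p₀ = h/λ = 6.6261e-34/2.9800e-11 = 2.2235e-23 kg·m/s

After scattering:
λ' = λ + Δλ = 29.8 + 2.4263 = 32.2263 pm
p' = h/λ' = 6.6261e-34/3.2226e-11 = 2.0561e-23 kg·m/s

Momentum is a vector; the scattered photon's direction makes angle θ = 90° with the incident direction. The magnitude of the vector change Δp⃗ = p⃗₀ − p⃗' is found from the law of cosines:
|Δp⃗|² = p₀² + p'² − 2p₀p'cos θ
|Δp⃗|² = (2.2235e-23)² + (2.0561e-23)² − 2·2.2235e-23·2.0561e-23·cos(90°)
|Δp⃗| = 3.0285e-23 kg·m/s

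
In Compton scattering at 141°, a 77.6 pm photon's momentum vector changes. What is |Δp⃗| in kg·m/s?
1.5675e-23 kg·m/s

Photon momentum magnitude is p = h/λ.

Initial momentum:
p₀ = h/λ = 6.6261e-34/7.7600e-11 = 8.5388e-24 kg·m/s

After scattering:
λ' = λ + Δλ = 77.6 + 4.3119 = 81.9119 pm
p' = h/λ' = 6.6261e-34/8.1912e-11 = 8.0893e-24 kg·m/s

Momentum is a vector; the scattered photon's direction makes angle θ = 141° with the incident direction. The magnitude of the vector change Δp⃗ = p⃗₀ − p⃗' is found from the law of cosines:
|Δp⃗|² = p₀² + p'² − 2p₀p'cos θ
|Δp⃗|² = (8.5388e-24)² + (8.0893e-24)² − 2·8.5388e-24·8.0893e-24·cos(141°)
|Δp⃗| = 1.5675e-23 kg·m/s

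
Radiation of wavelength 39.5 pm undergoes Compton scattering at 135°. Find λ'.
43.6420 pm

Using the Compton formula: λ' = λ + λ_C(1 − cos θ)

For θ = 135°, cos θ = -√2/2 (exact) ≈ -0.7071, so:
1 − cos 135° = 1 − (-√2/2) ≈ 1.7071

Δλ = λ_C × 1.7071 = 2.4263 × 1.7071 = 4.1420 pm

λ' = 39.5 + 4.1420 = 43.6420 pm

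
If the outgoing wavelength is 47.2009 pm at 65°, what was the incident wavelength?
45.8000 pm

From λ' = λ + Δλ, we have λ = λ' - Δλ

First calculate the Compton shift:
Δλ = λ_C(1 - cos θ)
Δλ = 2.4263 × (1 - cos(65°))
Δλ = 2.4263 × 0.5774
Δλ = 1.4009 pm

Initial wavelength:
λ = λ' - Δλ
λ = 47.2009 - 1.4009
λ = 45.8000 pm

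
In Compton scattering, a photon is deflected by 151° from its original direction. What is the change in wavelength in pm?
4.5484 pm

Using the Compton scattering formula:
Δλ = λ_C(1 - cos θ)

where λ_C = h/(m_e·c) ≈ 2.4263 pm is the Compton wavelength of an electron.

For θ = 151°:
cos(151°) = -0.8746
1 - cos(151°) = 1.8746

Δλ = 2.4263 × 1.8746
Δλ = 4.5484 pm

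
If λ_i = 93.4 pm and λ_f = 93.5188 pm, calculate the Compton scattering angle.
18.00°

First find the wavelength shift:
Δλ = λ' - λ = 93.5188 - 93.4 = 0.1188 pm

Using Δλ = λ_C(1 - cos θ), with λ_C = h/(m_e·c) ≈ 2.42631024 pm:
cos θ = 1 - Δλ/λ_C
cos θ = 1 - 0.1188/2.42631024
cos θ = 0.951037

θ = arccos(0.951037)
θ = 18.00°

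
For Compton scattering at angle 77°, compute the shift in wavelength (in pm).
1.8805 pm

Using the Compton scattering formula:
Δλ = λ_C(1 - cos θ)

where λ_C = h/(m_e·c) ≈ 2.4263 pm is the Compton wavelength of an electron.

For θ = 77°:
cos(77°) = 0.2250
1 - cos(77°) = 0.7750

Δλ = 2.4263 × 0.7750
Δλ = 1.8805 pm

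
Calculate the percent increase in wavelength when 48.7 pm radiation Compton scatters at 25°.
0.4668%

Calculate the Compton shift:
Δλ = λ_C(1 - cos(25°))
Δλ = 2.4263 × (1 - cos(25°))
Δλ = 2.4263 × 0.0937
Δλ = 0.2273 pm

Percentage change:
(Δλ/λ₀) × 100 = (0.2273/48.7) × 100
= 0.4668%

(Intermediate values are shown rounded; full precision is carried through to the final answer.)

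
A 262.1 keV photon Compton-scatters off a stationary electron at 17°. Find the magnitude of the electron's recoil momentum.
4.1067e-23 kg·m/s

The electron is initially at rest, so by conservation of momentum:
p⃗_e = p⃗₀ − p⃗'  (incident photon momentum minus scattered photon momentum)

Photon momentum magnitudes (p = h/λ = E/c):
λ₀ = hc/E₀ = 4.7304 pm → p₀ = h/λ₀ = 1.4007e-22 kg·m/s
Δλ = λ_C(1 − cos 17°) = 0.1060 pm
λ' = 4.8364 pm → p' = h/λ' = 1.3700e-22 kg·m/s

The scattered photon makes angle θ = 17° with the incident direction, so by the law of cosines:
|p⃗_e|² = p₀² + p'² − 2p₀p'cos θ
|p⃗_e|² = (1.4007e-22)² + (1.3700e-22)² − 2·1.4007e-22·1.3700e-22·cos(17°)
|p⃗_e| = 4.1067e-23 kg·m/s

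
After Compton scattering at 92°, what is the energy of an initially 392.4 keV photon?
218.6429 keV

First convert energy to wavelength:
λ = hc/E, with hc ≈ 1239.842 keV·pm (i.e. 1239.842 eV·nm)

For E = 392.4 keV = 392400 eV:
λ = 1239.842 keV·pm / 392.4 keV
λ = 3.1596 pm

Calculate the Compton shift:
Δλ = λ_C(1 - cos(92°)) = 2.4263 × 1.0349
Δλ = 2.5110 pm

Final wavelength:
λ' = 3.1596 + 2.5110 = 5.6706 pm

Final energy:
E' = hc/λ' = 1239.842 / 5.6706 = 218.6429 keV

(Intermediate values are shown rounded; full precision is carried through to the final answer.)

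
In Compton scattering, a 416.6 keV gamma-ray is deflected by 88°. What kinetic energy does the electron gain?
183.4475 keV

By energy conservation: K_e = E_initial - E_final

First find the scattered photon energy:
Initial wavelength: λ = hc/E = 2.9761 pm
Compton shift: Δλ = λ_C(1 - cos(88°)) = 2.3416 pm
Final wavelength: λ' = 2.9761 + 2.3416 = 5.3177 pm
Final photon energy: E' = hc/λ' = 233.1525 keV

Electron kinetic energy:
K_e = E - E' = 416.6000 - 233.1525 = 183.4475 keV

(Intermediate values are shown rounded; full precision is carried through to the final answer.)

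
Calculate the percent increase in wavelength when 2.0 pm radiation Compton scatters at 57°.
55.2423%

Calculate the Compton shift:
Δλ = λ_C(1 - cos(57°))
Δλ = 2.4263 × (1 - cos(57°))
Δλ = 2.4263 × 0.4554
Δλ = 1.1048 pm

Percentage change:
(Δλ/λ₀) × 100 = (1.1048/2.0) × 100
= 55.2423%

(Intermediate values are shown rounded; full precision is carried through to the final answer.)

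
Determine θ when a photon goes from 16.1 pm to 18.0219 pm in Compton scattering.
78.00°

First find the wavelength shift:
Δλ = λ' - λ = 18.0219 - 16.1 = 1.9219 pm

Using Δλ = λ_C(1 - cos θ), with λ_C = h/(m_e·c) ≈ 2.42631024 pm:
cos θ = 1 - Δλ/λ_C
cos θ = 1 - 1.9219/2.42631024
cos θ = 0.207892

θ = arccos(0.207892)
θ = 78.00°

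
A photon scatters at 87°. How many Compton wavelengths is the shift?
0.9477 λ_C

The Compton shift formula is:
Δλ = λ_C(1 - cos θ)

Dividing both sides by λ_C:
Δλ/λ_C = 1 - cos θ

For θ = 87°:
Δλ/λ_C = 1 - cos(87°)
Δλ/λ_C = 1 - 0.0523
Δλ/λ_C = 0.9477

This means the shift is 0.9477 × λ_C = 2.2993 pm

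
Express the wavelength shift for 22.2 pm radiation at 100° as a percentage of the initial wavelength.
12.8272%

Calculate the Compton shift:
Δλ = λ_C(1 - cos(100°))
Δλ = 2.4263 × (1 - cos(100°))
Δλ = 2.4263 × 1.1736
Δλ = 2.8476 pm

Percentage change:
(Δλ/λ₀) × 100 = (2.8476/22.2) × 100
= 12.8272%

(Intermediate values are shown rounded; full precision is carried through to the final answer.)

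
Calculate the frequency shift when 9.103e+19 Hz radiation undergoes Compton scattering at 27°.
6.766e+18 Hz (decrease)

Convert frequency to wavelength (c = 299792458 m/s):
λ₀ = c/f₀ = 299792458/9.103e+19 = 3.2933369e-12 m = 3.2933 pm

Calculate Compton shift:
Δλ = λ_C(1 - cos(27°)) = 0.2645 pm

Final wavelength:
λ' = λ₀ + Δλ = 3.2933 + 0.2645 = 3.5578 pm

Final frequency:
f' = c/λ' = 299792458/3.5577889e-12 = 8.4263701e+19 Hz

Frequency shift (decrease):
Δf = f₀ - f' = 9.103e+19 - 8.4263701e+19 = 6.766e+18 Hz

(Intermediate values are shown rounded; full precision is carried through to the final answer.)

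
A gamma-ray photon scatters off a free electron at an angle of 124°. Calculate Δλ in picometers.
3.7831 pm

Using the Compton scattering formula:
Δλ = λ_C(1 - cos θ)

where λ_C = h/(m_e·c) ≈ 2.4263 pm is the Compton wavelength of an electron.

For θ = 124°:
cos(124°) = -0.5592
1 - cos(124°) = 1.5592

Δλ = 2.4263 × 1.5592
Δλ = 3.7831 pm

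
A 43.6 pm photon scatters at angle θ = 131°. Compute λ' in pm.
47.6181 pm

Using the Compton scattering formula:
λ' = λ + Δλ = λ + λ_C(1 - cos θ)

Given:
- Initial wavelength λ = 43.6 pm
- Scattering angle θ = 131°
- Compton wavelength λ_C ≈ 2.4263 pm

Calculate the shift:
Δλ = 2.4263 × (1 - cos(131°))
Δλ = 2.4263 × 1.6561
Δλ = 4.0181 pm

Final wavelength:
λ' = 43.6 + 4.0181 = 47.6181 pm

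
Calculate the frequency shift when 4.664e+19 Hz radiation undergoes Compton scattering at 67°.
8.721e+18 Hz (decrease)

Convert frequency to wavelength (c = 299792458 m/s):
λ₀ = c/f₀ = 299792458/4.664e+19 = 6.4277971e-12 m = 6.4278 pm

Calculate Compton shift:
Δλ = λ_C(1 - cos(67°)) = 1.4783 pm

Final wavelength:
λ' = λ₀ + Δλ = 6.4278 + 1.4783 = 7.9061 pm

Final frequency:
f' = c/λ' = 299792458/7.9060724e-12 = 3.7919265e+19 Hz

Frequency shift (decrease):
Δf = f₀ - f' = 4.664e+19 - 3.7919265e+19 = 8.721e+18 Hz

(Intermediate values are shown rounded; full precision is carried through to the final answer.)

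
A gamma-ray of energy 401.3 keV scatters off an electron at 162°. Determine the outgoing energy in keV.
158.4780 keV

First convert energy to wavelength:
λ = hc/E, with hc ≈ 1239.842 keV·pm (i.e. 1239.842 eV·nm)

For E = 401.3 keV = 401300 eV:
λ = 1239.842 keV·pm / 401.3 keV
λ = 3.0896 pm

Calculate the Compton shift:
Δλ = λ_C(1 - cos(162°)) = 2.4263 × 1.9511
Δλ = 4.7339 pm

Final wavelength:
λ' = 3.0896 + 4.7339 = 7.8234 pm

Final energy:
E' = hc/λ' = 1239.842 / 7.8234 = 158.4780 keV

(Intermediate values are shown rounded; full precision is carried through to the final answer.)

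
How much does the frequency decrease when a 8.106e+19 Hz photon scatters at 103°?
3.612e+19 Hz (decrease)

Convert frequency to wavelength (c = 299792458 m/s):
λ₀ = c/f₀ = 299792458/8.106e+19 = 3.6984019e-12 m = 3.6984 pm

Calculate Compton shift:
Δλ = λ_C(1 - cos(103°)) = 2.9721 pm

Final wavelength:
λ' = λ₀ + Δλ = 3.6984 + 2.9721 = 6.6705 pm

Final frequency:
f' = c/λ' = 299792458/6.6705132e-12 = 4.4942938e+19 Hz

Frequency shift (decrease):
Δf = f₀ - f' = 8.106e+19 - 4.4942938e+19 = 3.612e+19 Hz

(Intermediate values are shown rounded; full precision is carried through to the final answer.)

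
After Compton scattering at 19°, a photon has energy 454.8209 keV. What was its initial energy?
478.0000 keV

Convert final energy to wavelength (hc ≈ 1239.842 keV·pm):
λ' = hc/E' = 1239.842 / 454.8209 = 2.7260 pm

Calculate the Compton shift:
Δλ = λ_C(1 - cos(19°))
Δλ = 2.4263 × (1 - cos(19°))
Δλ = 0.1322 pm

Initial wavelength:
λ = λ' - Δλ = 2.7260 - 0.1322 = 2.5938 pm

Initial energy:
E = hc/λ = 1239.842 / 2.5938 = 478.0000 keV

(Intermediate values are shown rounded; full precision is carried through to the final answer.)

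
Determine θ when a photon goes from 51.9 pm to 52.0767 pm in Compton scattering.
22.00°

First find the wavelength shift:
Δλ = λ' - λ = 52.0767 - 51.9 = 0.1767 pm

Using Δλ = λ_C(1 - cos θ), with λ_C = h/(m_e·c) ≈ 2.42631024 pm:
cos θ = 1 - Δλ/λ_C
cos θ = 1 - 0.1767/2.42631024
cos θ = 0.927173

θ = arccos(0.927173)
θ = 22.00°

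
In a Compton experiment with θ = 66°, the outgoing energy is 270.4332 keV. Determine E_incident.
394.2000 keV

Convert final energy to wavelength (hc ≈ 1239.842 keV·pm):
λ' = hc/E' = 1239.842 / 270.4332 = 4.5847 pm

Calculate the Compton shift:
Δλ = λ_C(1 - cos(66°))
Δλ = 2.4263 × (1 - cos(66°))
Δλ = 1.4394 pm

Initial wavelength:
λ = λ' - Δλ = 4.5847 - 1.4394 = 3.1452 pm

Initial energy:
E = hc/λ = 1239.842 / 3.1452 = 394.2000 keV

(Intermediate values are shown rounded; full precision is carried through to the final answer.)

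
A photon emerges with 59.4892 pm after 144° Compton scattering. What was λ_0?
55.1000 pm

From λ' = λ + Δλ, we have λ = λ' - Δλ

First calculate the Compton shift:
Δλ = λ_C(1 - cos θ)
Δλ = 2.4263 × (1 - cos(144°))
Δλ = 2.4263 × 1.8090
Δλ = 4.3892 pm

Initial wavelength:
λ = λ' - Δλ
λ = 59.4892 - 4.3892
λ = 55.1000 pm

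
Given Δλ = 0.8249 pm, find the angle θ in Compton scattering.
48.70°

From the Compton formula Δλ = λ_C(1 - cos θ), we can solve for θ:

cos θ = 1 - Δλ/λ_C

Given:
- Δλ = 0.8249 pm
- λ_C = h/(m_e·c) ≈ 2.42631024 pm

cos θ = 1 - 0.8249/2.42631024
cos θ = 1 - 0.339981
cos θ = 0.660019

θ = arccos(0.660019)
θ = 48.70°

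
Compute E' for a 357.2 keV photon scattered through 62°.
260.5680 keV

First convert energy to wavelength:
λ = hc/E, with hc ≈ 1239.842 keV·pm (i.e. 1239.842 eV·nm)

For E = 357.2 keV = 357200 eV:
λ = 1239.842 keV·pm / 357.2 keV
λ = 3.4710 pm

Calculate the Compton shift:
Δλ = λ_C(1 - cos(62°)) = 2.4263 × 0.5305
Δλ = 1.2872 pm

Final wavelength:
λ' = 3.4710 + 1.2872 = 4.7582 pm

Final energy:
E' = hc/λ' = 1239.842 / 4.7582 = 260.5680 keV

(Intermediate values are shown rounded; full precision is carried through to the final answer.)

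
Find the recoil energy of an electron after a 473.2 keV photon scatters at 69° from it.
176.3684 keV

By energy conservation: K_e = E_initial - E_final

First find the scattered photon energy:
Initial wavelength: λ = hc/E = 2.6201 pm
Compton shift: Δλ = λ_C(1 - cos(69°)) = 1.5568 pm
Final wavelength: λ' = 2.6201 + 1.5568 = 4.1769 pm
Final photon energy: E' = hc/λ' = 296.8316 keV

Electron kinetic energy:
K_e = E - E' = 473.2000 - 296.8316 = 176.3684 keV

(Intermediate values are shown rounded; full precision is carried through to the final answer.)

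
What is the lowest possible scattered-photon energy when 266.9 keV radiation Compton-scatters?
130.5377 keV (at θ = 180°)

The scattered photon has minimum energy when its wavelength is maximum, i.e., when the Compton shift Δλ = λ_C(1 − cos θ) is maximum. This occurs at θ = 180° (backscattering), giving Δλ_max = 2λ_C = 4.8526 pm.

Initial wavelength: λ₀ = hc/E₀ = 4.6453 pm
Maximum final wavelength: λ'_max = λ₀ + 2λ_C = 4.6453 + 4.8526 = 9.4980 pm
Minimum final energy: E'_min = hc/λ'_max = 130.5377 keV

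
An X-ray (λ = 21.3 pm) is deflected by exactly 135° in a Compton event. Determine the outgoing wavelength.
25.4420 pm

Using the Compton formula: λ' = λ + λ_C(1 − cos θ)

For θ = 135°, cos θ = -√2/2 (exact) ≈ -0.7071, so:
1 − cos 135° = 1 − (-√2/2) ≈ 1.7071

Δλ = λ_C × 1.7071 = 2.4263 × 1.7071 = 4.1420 pm

λ' = 21.3 + 4.1420 = 25.4420 pm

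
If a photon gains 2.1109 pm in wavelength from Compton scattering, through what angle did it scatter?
82.53°

From the Compton formula Δλ = λ_C(1 - cos θ), we can solve for θ:

cos θ = 1 - Δλ/λ_C

Given:
- Δλ = 2.1109 pm
- λ_C = h/(m_e·c) ≈ 2.42631024 pm

cos θ = 1 - 2.1109/2.42631024
cos θ = 1 - 0.870004
cos θ = 0.129996

θ = arccos(0.129996)
θ = 82.53°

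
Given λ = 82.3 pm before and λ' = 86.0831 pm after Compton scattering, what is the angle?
124.00°

First find the wavelength shift:
Δλ = λ' - λ = 86.0831 - 82.3 = 3.7831 pm

Using Δλ = λ_C(1 - cos θ), with λ_C = h/(m_e·c) ≈ 2.42631024 pm:
cos θ = 1 - Δλ/λ_C
cos θ = 1 - 3.7831/2.42631024
cos θ = -0.559199

θ = arccos(-0.559199)
θ = 124.00°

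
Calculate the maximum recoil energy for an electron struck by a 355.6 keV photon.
206.9243 keV

Maximum energy transfer occurs at θ = 180° (backscattering).

Initial photon: E₀ = 355.6 keV → λ₀ = 3.4866 pm

Maximum Compton shift (at 180°):
Δλ_max = 2λ_C = 2 × 2.4263 = 4.8526 pm

Final wavelength:
λ' = 3.4866 + 4.8526 = 8.3392 pm

Minimum photon energy (maximum energy to electron):
E'_min = hc/λ' = 148.6757 keV

Maximum electron kinetic energy:
K_max = E₀ - E'_min = 355.6000 - 148.6757 = 206.9243 keV

(Intermediate values are shown rounded; full precision is carried through to the final answer.)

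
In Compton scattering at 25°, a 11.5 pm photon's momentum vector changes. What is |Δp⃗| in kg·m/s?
2.4724e-23 kg·m/s

Photon momentum magnitude is p = h/λ.

Initial momentum:
p₀ = h/λ = 6.6261e-34/1.1500e-11 = 5.7618e-23 kg·m/s

After scattering:
λ' = λ + Δλ = 11.5 + 0.2273 = 11.7273 pm
p' = h/λ' = 6.6261e-34/1.1727e-11 = 5.6501e-23 kg·m/s

Momentum is a vector; the scattered photon's direction makes angle θ = 25° with the incident direction. The magnitude of the vector change Δp⃗ = p⃗₀ − p⃗' is found from the law of cosines:
|Δp⃗|² = p₀² + p'² − 2p₀p'cos θ
|Δp⃗|² = (5.7618e-23)² + (5.6501e-23)² − 2·5.7618e-23·5.6501e-23·cos(25°)
|Δp⃗| = 2.4724e-23 kg·m/s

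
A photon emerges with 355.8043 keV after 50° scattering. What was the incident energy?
473.6000 keV

Convert final energy to wavelength (hc ≈ 1239.842 keV·pm):
λ' = hc/E' = 1239.842 / 355.8043 = 3.4846 pm

Calculate the Compton shift:
Δλ = λ_C(1 - cos(50°))
Δλ = 2.4263 × (1 - cos(50°))
Δλ = 0.8667 pm

Initial wavelength:
λ = λ' - Δλ = 3.4846 - 0.8667 = 2.6179 pm

Initial energy:
E = hc/λ = 1239.842 / 2.6179 = 473.6000 keV

(Intermediate values are shown rounded; full precision is carried through to the final answer.)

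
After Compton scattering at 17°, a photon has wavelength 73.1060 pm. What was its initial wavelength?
73.0000 pm

From λ' = λ + Δλ, we have λ = λ' - Δλ

First calculate the Compton shift:
Δλ = λ_C(1 - cos θ)
Δλ = 2.4263 × (1 - cos(17°))
Δλ = 2.4263 × 0.0437
Δλ = 0.1060 pm

Initial wavelength:
λ = λ' - Δλ
λ = 73.1060 - 0.1060
λ = 73.0000 pm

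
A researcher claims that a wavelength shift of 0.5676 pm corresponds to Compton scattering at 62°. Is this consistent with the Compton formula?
No, inconsistent

Calculate the expected shift for θ = 62°:

Δλ_expected = λ_C(1 - cos(62°))
Δλ_expected = 2.4263 × (1 - cos(62°))
Δλ_expected = 2.4263 × 0.5305
Δλ_expected = 1.2872 pm

Given shift: 0.5676 pm
Expected shift: 1.2872 pm
Difference: 0.7196 pm

The values do not match. The given shift corresponds to θ ≈ 40.0°, not 62°.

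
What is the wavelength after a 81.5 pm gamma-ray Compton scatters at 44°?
82.1810 pm

Using the Compton scattering formula:
λ' = λ + Δλ = λ + λ_C(1 - cos θ)

Given:
- Initial wavelength λ = 81.5 pm
- Scattering angle θ = 44°
- Compton wavelength λ_C ≈ 2.4263 pm

Calculate the shift:
Δλ = 2.4263 × (1 - cos(44°))
Δλ = 2.4263 × 0.2807
Δλ = 0.6810 pm

Final wavelength:
λ' = 81.5 + 0.6810 = 82.1810 pm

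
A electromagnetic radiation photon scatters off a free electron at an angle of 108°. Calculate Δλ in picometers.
3.1761 pm

Using the Compton scattering formula:
Δλ = λ_C(1 - cos θ)

where λ_C = h/(m_e·c) ≈ 2.4263 pm is the Compton wavelength of an electron.

For θ = 108°:
cos(108°) = -0.3090
1 - cos(108°) = 1.3090

Δλ = 2.4263 × 1.3090
Δλ = 3.1761 pm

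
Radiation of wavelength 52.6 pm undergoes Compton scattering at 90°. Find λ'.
55.0263 pm

Using the Compton formula: λ' = λ + λ_C(1 − cos θ)

For θ = 90°, cos θ = 0 (exact) = 0.0000, so:
1 − cos 90° = 1 − (0) = 1.0000

Δλ = λ_C × 1.0000 = 2.4263 × 1.0000 = 2.4263 pm

λ' = 52.6 + 2.4263 = 55.0263 pm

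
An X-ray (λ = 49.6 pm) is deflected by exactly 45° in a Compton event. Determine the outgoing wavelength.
50.3106 pm

Using the Compton formula: λ' = λ + λ_C(1 − cos θ)

For θ = 45°, cos θ = √2/2 (exact) ≈ 0.7071, so:
1 − cos 45° = 1 − (√2/2) ≈ 0.2929

Δλ = λ_C × 0.2929 = 2.4263 × 0.2929 = 0.7106 pm

λ' = 49.6 + 0.7106 = 50.3106 pm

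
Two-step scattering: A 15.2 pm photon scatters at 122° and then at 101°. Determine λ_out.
21.8013 pm

Apply Compton shift twice:

First scattering at θ₁ = 122°:
Δλ₁ = λ_C(1 - cos(122°))
Δλ₁ = 2.4263 × 1.5299
Δλ₁ = 3.7121 pm

After first scattering:
λ₁ = 15.2 + 3.7121 = 18.9121 pm

Second scattering at θ₂ = 101°:
Δλ₂ = λ_C(1 - cos(101°))
Δλ₂ = 2.4263 × 1.1908
Δλ₂ = 2.8893 pm

Final wavelength:
λ₂ = 18.9121 + 2.8893 = 21.8013 pm

Total shift: Δλ_total = 3.7121 + 2.8893 = 6.6013 pm

(Intermediate values are shown rounded; full precision is carried through to the final answer.)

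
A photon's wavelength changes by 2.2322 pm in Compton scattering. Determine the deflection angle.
85.41°

From the Compton formula Δλ = λ_C(1 - cos θ), we can solve for θ:

cos θ = 1 - Δλ/λ_C

Given:
- Δλ = 2.2322 pm
- λ_C = h/(m_e·c) ≈ 2.42631024 pm

cos θ = 1 - 2.2322/2.42631024
cos θ = 1 - 0.919998
cos θ = 0.080002

θ = arccos(0.080002)
θ = 85.41°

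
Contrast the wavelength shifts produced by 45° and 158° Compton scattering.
158° produces the larger shift by a factor of 6.580

Calculate both shifts using Δλ = λ_C(1 - cos θ):

For θ₁ = 45°:
Δλ₁ = 2.4263 × (1 - cos(45°))
Δλ₁ = 2.4263 × 0.2929
Δλ₁ = 0.7106 pm

For θ₂ = 158°:
Δλ₂ = 2.4263 × (1 - cos(158°))
Δλ₂ = 2.4263 × 1.9272
Δλ₂ = 4.6759 pm

The 158° angle produces the larger shift.
Ratio: 4.6759/0.7106 = 6.580

(Intermediate values are shown rounded; full precision is carried through to the final answer.)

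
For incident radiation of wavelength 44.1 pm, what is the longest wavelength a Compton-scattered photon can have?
48.9526 pm (at θ = 180°)

The Compton shift is Δλ = λ_C(1 − cos θ).

Since cos θ ranges from −1 to 1, the factor (1 − cos θ) ranges from 0 to 2; the maximum shift occurs at θ = 180° (backscattering):
Δλ_max = 2λ_C = 2 × 2.4263 pm = 4.8526 pm

Maximum scattered wavelength:
λ'_max = λ₀ + Δλ_max = 44.1 + 4.8526 = 48.9526 pm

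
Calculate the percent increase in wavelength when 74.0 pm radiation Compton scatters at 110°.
4.4002%

Calculate the Compton shift:
Δλ = λ_C(1 - cos(110°))
Δλ = 2.4263 × (1 - cos(110°))
Δλ = 2.4263 × 1.3420
Δλ = 3.2562 pm

Percentage change:
(Δλ/λ₀) × 100 = (3.2562/74.0) × 100
= 4.4002%

(Intermediate values are shown rounded; full precision is carried through to the final answer.)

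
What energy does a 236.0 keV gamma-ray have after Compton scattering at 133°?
132.8219 keV

First convert energy to wavelength:
λ = hc/E, with hc ≈ 1239.842 keV·pm (i.e. 1239.842 eV·nm)

For E = 236.0 keV = 236000 eV:
λ = 1239.842 keV·pm / 236.0 keV
λ = 5.2536 pm

Calculate the Compton shift:
Δλ = λ_C(1 - cos(133°)) = 2.4263 × 1.6820
Δλ = 4.0810 pm

Final wavelength:
λ' = 5.2536 + 4.0810 = 9.3346 pm

Final energy:
E' = hc/λ' = 1239.842 / 9.3346 = 132.8219 keV

(Intermediate values are shown rounded; full precision is carried through to the final answer.)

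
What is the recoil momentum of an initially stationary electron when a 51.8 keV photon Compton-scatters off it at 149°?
4.9141e-23 kg·m/s

The electron is initially at rest, so by conservation of momentum:
p⃗_e = p⃗₀ − p⃗'  (incident photon momentum minus scattered photon momentum)

Photon momentum magnitudes (p = h/λ = E/c):
λ₀ = hc/E₀ = 23.9352 pm → p₀ = h/λ₀ = 2.7683e-23 kg·m/s
Δλ = λ_C(1 − cos 149°) = 4.5061 pm
λ' = 28.4412 pm → p' = h/λ' = 2.3297e-23 kg·m/s

The scattered photon makes angle θ = 149° with the incident direction, so by the law of cosines:
|p⃗_e|² = p₀² + p'² − 2p₀p'cos θ
|p⃗_e|² = (2.7683e-23)² + (2.3297e-23)² − 2·2.7683e-23·2.3297e-23·cos(149°)
|p⃗_e| = 4.9141e-23 kg·m/s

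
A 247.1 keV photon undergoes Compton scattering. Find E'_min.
125.6148 keV (at θ = 180°)

The scattered photon has minimum energy when its wavelength is maximum, i.e., when the Compton shift Δλ = λ_C(1 − cos θ) is maximum. This occurs at θ = 180° (backscattering), giving Δλ_max = 2λ_C = 4.8526 pm.

Initial wavelength: λ₀ = hc/E₀ = 5.0176 pm
Maximum final wavelength: λ'_max = λ₀ + 2λ_C = 5.0176 + 4.8526 = 9.8702 pm
Minimum final energy: E'_min = hc/λ'_max = 125.6148 keV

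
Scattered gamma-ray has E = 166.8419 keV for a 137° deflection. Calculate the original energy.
383.8000 keV

Convert final energy to wavelength (hc ≈ 1239.842 keV·pm):
λ' = hc/E' = 1239.842 / 166.8419 = 7.4312 pm

Calculate the Compton shift:
Δλ = λ_C(1 - cos(137°))
Δλ = 2.4263 × (1 - cos(137°))
Δλ = 4.2008 pm

Initial wavelength:
λ = λ' - Δλ = 7.4312 - 4.2008 = 3.2304 pm

Initial energy:
E = hc/λ = 1239.842 / 3.2304 = 383.8000 keV

(Intermediate values are shown rounded; full precision is carried through to the final answer.)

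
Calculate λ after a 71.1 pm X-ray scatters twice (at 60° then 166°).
77.0937 pm

Apply Compton shift twice:

First scattering at θ₁ = 60°:
Δλ₁ = λ_C(1 - cos(60°))
Δλ₁ = 2.4263 × 0.5000
Δλ₁ = 1.2132 pm

After first scattering:
λ₁ = 71.1 + 1.2132 = 72.3132 pm

Second scattering at θ₂ = 166°:
Δλ₂ = λ_C(1 - cos(166°))
Δλ₂ = 2.4263 × 1.9703
Δλ₂ = 4.7805 pm

Final wavelength:
λ₂ = 72.3132 + 4.7805 = 77.0937 pm

Total shift: Δλ_total = 1.2132 + 4.7805 = 5.9937 pm

(Intermediate values are shown rounded; full precision is carried through to the final answer.)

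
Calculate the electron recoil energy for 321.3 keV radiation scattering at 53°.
64.3353 keV

By energy conservation: K_e = E_initial - E_final

First find the scattered photon energy:
Initial wavelength: λ = hc/E = 3.8588 pm
Compton shift: Δλ = λ_C(1 - cos(53°)) = 0.9661 pm
Final wavelength: λ' = 3.8588 + 0.9661 = 4.8249 pm
Final photon energy: E' = hc/λ' = 256.9647 keV

Electron kinetic energy:
K_e = E - E' = 321.3000 - 256.9647 = 64.3353 keV

(Intermediate values are shown rounded; full precision is carried through to the final answer.)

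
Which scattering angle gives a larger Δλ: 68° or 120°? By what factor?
120° produces the larger shift by a factor of 2.398

Calculate both shifts using Δλ = λ_C(1 - cos θ):

For θ₁ = 68°:
Δλ₁ = 2.4263 × (1 - cos(68°))
Δλ₁ = 2.4263 × 0.6254
Δλ₁ = 1.5174 pm

For θ₂ = 120°:
Δλ₂ = 2.4263 × (1 - cos(120°))
Δλ₂ = 2.4263 × 1.5000
Δλ₂ = 3.6395 pm

The 120° angle produces the larger shift.
Ratio: 3.6395/1.5174 = 2.398

(Intermediate values are shown rounded; full precision is carried through to the final answer.)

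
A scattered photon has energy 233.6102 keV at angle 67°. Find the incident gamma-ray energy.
323.8001 keV

Convert final energy to wavelength (hc ≈ 1239.842 keV·pm):
λ' = hc/E' = 1239.842 / 233.6102 = 5.3073 pm

Calculate the Compton shift:
Δλ = λ_C(1 - cos(67°))
Δλ = 2.4263 × (1 - cos(67°))
Δλ = 1.4783 pm

Initial wavelength:
λ = λ' - Δλ = 5.3073 - 1.4783 = 3.8290 pm

Initial energy:
E = hc/λ = 1239.842 / 3.8290 = 323.8001 keV

(Intermediate values are shown rounded; full precision is carried through to the final answer.)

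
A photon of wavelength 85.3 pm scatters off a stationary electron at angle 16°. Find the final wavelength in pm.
85.3940 pm

Using the Compton scattering formula:
λ' = λ + Δλ = λ + λ_C(1 - cos θ)

Given:
- Initial wavelength λ = 85.3 pm
- Scattering angle θ = 16°
- Compton wavelength λ_C ≈ 2.4263 pm

Calculate the shift:
Δλ = 2.4263 × (1 - cos(16°))
Δλ = 2.4263 × 0.0387
Δλ = 0.0940 pm

Final wavelength:
λ' = 85.3 + 0.0940 = 85.3940 pm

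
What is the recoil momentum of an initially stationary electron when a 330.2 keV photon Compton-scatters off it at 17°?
5.1674e-23 kg·m/s

The electron is initially at rest, so by conservation of momentum:
p⃗_e = p⃗₀ − p⃗'  (incident photon momentum minus scattered photon momentum)

Photon momentum magnitudes (p = h/λ = E/c):
λ₀ = hc/E₀ = 3.7548 pm → p₀ = h/λ₀ = 1.7647e-22 kg·m/s
Δλ = λ_C(1 − cos 17°) = 0.1060 pm
λ' = 3.8608 pm → p' = h/λ' = 1.7162e-22 kg·m/s

The scattered photon makes angle θ = 17° with the incident direction, so by the law of cosines:
|p⃗_e|² = p₀² + p'² − 2p₀p'cos θ
|p⃗_e|² = (1.7647e-22)² + (1.7162e-22)² − 2·1.7647e-22·1.7162e-22·cos(17°)
|p⃗_e| = 5.1674e-23 kg·m/s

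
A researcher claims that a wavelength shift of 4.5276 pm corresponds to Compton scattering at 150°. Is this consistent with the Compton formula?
Yes, consistent

Calculate the expected shift for θ = 150°:

Δλ_expected = λ_C(1 - cos(150°))
Δλ_expected = 2.4263 × (1 - cos(150°))
Δλ_expected = 2.4263 × 1.8660
Δλ_expected = 4.5276 pm

Given shift: 4.5276 pm
Expected shift: 4.5276 pm
Difference: 0.0000 pm

The values match. This is consistent with Compton scattering at the stated angle.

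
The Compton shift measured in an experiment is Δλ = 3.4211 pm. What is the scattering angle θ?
114.20°

From the Compton formula Δλ = λ_C(1 - cos θ), we can solve for θ:

cos θ = 1 - Δλ/λ_C

Given:
- Δλ = 3.4211 pm
- λ_C = h/(m_e·c) ≈ 2.42631024 pm

cos θ = 1 - 3.4211/2.42631024
cos θ = 1 - 1.410001
cos θ = -0.410001

θ = arccos(-0.410001)
θ = 114.20°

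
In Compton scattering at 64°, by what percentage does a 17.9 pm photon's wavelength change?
7.6128%

Calculate the Compton shift:
Δλ = λ_C(1 - cos(64°))
Δλ = 2.4263 × (1 - cos(64°))
Δλ = 2.4263 × 0.5616
Δλ = 1.3627 pm

Percentage change:
(Δλ/λ₀) × 100 = (1.3627/17.9) × 100
= 7.6128%

(Intermediate values are shown rounded; full precision is carried through to the final answer.)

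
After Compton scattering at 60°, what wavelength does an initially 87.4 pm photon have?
88.6132 pm

Using the Compton formula: λ' = λ + λ_C(1 − cos θ)

For θ = 60°, cos θ = 1/2 (exact) = 0.5000, so:
1 − cos 60° = 1 − (1/2) = 0.5000

Δλ = λ_C × 0.5000 = 2.4263 × 0.5000 = 1.2132 pm

λ' = 87.4 + 1.2132 = 88.6132 pm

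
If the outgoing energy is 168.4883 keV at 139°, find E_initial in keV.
399.8002 keV

Convert final energy to wavelength (hc ≈ 1239.842 keV·pm):
λ' = hc/E' = 1239.842 / 168.4883 = 7.3586 pm

Calculate the Compton shift:
Δλ = λ_C(1 - cos(139°))
Δλ = 2.4263 × (1 - cos(139°))
Δλ = 4.2575 pm

Initial wavelength:
λ = λ' - Δλ = 7.3586 - 4.2575 = 3.1012 pm

Initial energy:
E = hc/λ = 1239.842 / 3.1012 = 399.8002 keV

(Intermediate values are shown rounded; full precision is carried through to the final answer.)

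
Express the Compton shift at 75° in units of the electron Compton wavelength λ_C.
0.7412 λ_C

The Compton shift formula is:
Δλ = λ_C(1 - cos θ)

Dividing both sides by λ_C:
Δλ/λ_C = 1 - cos θ

For θ = 75°:
Δλ/λ_C = 1 - cos(75°)
Δλ/λ_C = 1 - 0.2588
Δλ/λ_C = 0.7412

This means the shift is 0.7412 × λ_C = 1.7983 pm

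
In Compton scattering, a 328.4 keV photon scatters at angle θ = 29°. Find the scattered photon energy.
303.9116 keV

First convert energy to wavelength:
λ = hc/E, with hc ≈ 1239.842 keV·pm (i.e. 1239.842 eV·nm)

For E = 328.4 keV = 328400 eV:
λ = 1239.842 keV·pm / 328.4 keV
λ = 3.7754 pm

Calculate the Compton shift:
Δλ = λ_C(1 - cos(29°)) = 2.4263 × 0.1254
Δλ = 0.3042 pm

Final wavelength:
λ' = 3.7754 + 0.3042 = 4.0796 pm

Final energy:
E' = hc/λ' = 1239.842 / 4.0796 = 303.9116 keV

(Intermediate values are shown rounded; full precision is carried through to the final answer.)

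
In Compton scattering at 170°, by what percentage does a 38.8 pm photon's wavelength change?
12.4118%

Calculate the Compton shift:
Δλ = λ_C(1 - cos(170°))
Δλ = 2.4263 × (1 - cos(170°))
Δλ = 2.4263 × 1.9848
Δλ = 4.8158 pm

Percentage change:
(Δλ/λ₀) × 100 = (4.8158/38.8) × 100
= 12.4118%

(Intermediate values are shown rounded; full precision is carried through to the final answer.)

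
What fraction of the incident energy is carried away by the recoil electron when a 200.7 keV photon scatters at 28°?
0.0440 (or 4.40%)

Calculate initial and final photon energies:

Initial: E₀ = 200.7 keV → λ₀ = 6.1776 pm
Compton shift: Δλ = 0.2840 pm
Final wavelength: λ' = 6.4616 pm
Final energy: E' = 191.8787 keV

Fractional energy loss:
(E₀ - E')/E₀ = (200.7000 - 191.8787)/200.7000
= 8.8213/200.7000
= 0.0440
= 4.40%

(Intermediate values are shown rounded; full precision is carried through to the final answer.)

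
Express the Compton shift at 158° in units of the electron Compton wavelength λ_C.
1.9272 λ_C

The Compton shift formula is:
Δλ = λ_C(1 - cos θ)

Dividing both sides by λ_C:
Δλ/λ_C = 1 - cos θ

For θ = 158°:
Δλ/λ_C = 1 - cos(158°)
Δλ/λ_C = 1 - -0.9272
Δλ/λ_C = 1.9272

This means the shift is 1.9272 × λ_C = 4.6759 pm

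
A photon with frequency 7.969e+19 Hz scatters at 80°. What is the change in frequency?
2.771e+19 Hz (decrease)

Convert frequency to wavelength (c = 299792458 m/s):
λ₀ = c/f₀ = 299792458/7.969e+19 = 3.7619834e-12 m = 3.7620 pm

Calculate Compton shift:
Δλ = λ_C(1 - cos(80°)) = 2.0050 pm

Final wavelength:
λ' = λ₀ + Δλ = 3.7620 + 2.0050 = 5.7670 pm

Final frequency:
f' = c/λ' = 299792458/5.7669693e-12 = 5.1984403e+19 Hz

Frequency shift (decrease):
Δf = f₀ - f' = 7.969e+19 - 5.1984403e+19 = 2.771e+19 Hz

(Intermediate values are shown rounded; full precision is carried through to the final answer.)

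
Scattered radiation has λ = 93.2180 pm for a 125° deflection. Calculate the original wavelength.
89.4000 pm

From λ' = λ + Δλ, we have λ = λ' - Δλ

First calculate the Compton shift:
Δλ = λ_C(1 - cos θ)
Δλ = 2.4263 × (1 - cos(125°))
Δλ = 2.4263 × 1.5736
Δλ = 3.8180 pm

Initial wavelength:
λ = λ' - Δλ
λ = 93.2180 - 3.8180
λ = 89.4000 pm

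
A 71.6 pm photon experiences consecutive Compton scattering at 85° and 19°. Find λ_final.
73.9470 pm

Apply Compton shift twice:

First scattering at θ₁ = 85°:
Δλ₁ = λ_C(1 - cos(85°))
Δλ₁ = 2.4263 × 0.9128
Δλ₁ = 2.2148 pm

After first scattering:
λ₁ = 71.6 + 2.2148 = 73.8148 pm

Second scattering at θ₂ = 19°:
Δλ₂ = λ_C(1 - cos(19°))
Δλ₂ = 2.4263 × 0.0545
Δλ₂ = 0.1322 pm

Final wavelength:
λ₂ = 73.8148 + 0.1322 = 73.9470 pm

Total shift: Δλ_total = 2.2148 + 0.1322 = 2.3470 pm

(Intermediate values are shown rounded; full precision is carried through to the final answer.)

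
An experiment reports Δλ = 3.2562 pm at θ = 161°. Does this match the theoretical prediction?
No, inconsistent

Calculate the expected shift for θ = 161°:

Δλ_expected = λ_C(1 - cos(161°))
Δλ_expected = 2.4263 × (1 - cos(161°))
Δλ_expected = 2.4263 × 1.9455
Δλ_expected = 4.7204 pm

Given shift: 3.2562 pm
Expected shift: 4.7204 pm
Difference: 1.4643 pm

The values do not match. The given shift corresponds to θ ≈ 110.0°, not 161°.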